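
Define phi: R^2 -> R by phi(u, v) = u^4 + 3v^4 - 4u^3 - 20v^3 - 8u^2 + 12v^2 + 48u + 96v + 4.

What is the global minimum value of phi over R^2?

-137

phi(u,v) separates as P(u) + Q(v) + 4, so its minimum is min P + min Q + 4.
P'(u) = 4(u - 3)(u - 2)(u + 2) vanishes at u ∈ {-2, 2, 3}; Q'(v) = 12(v - 4)(v - 2)(v + 1) vanishes at v ∈ {-1, 2, 4}.
Local minima of P (where P''>0): P(-2)=-80, P(3)=45. Local minima of Q: Q(-1)=-61, Q(4)=64.
So the global minimum of phi is P(-2) + Q(-1) + 4 = -80 − 61 + 4 = -137, attained at (-2, -1).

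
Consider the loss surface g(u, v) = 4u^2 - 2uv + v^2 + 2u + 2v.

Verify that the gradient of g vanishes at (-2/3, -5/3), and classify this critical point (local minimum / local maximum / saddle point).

∇g = (8u - 2v + 2, -2u + 2v + 2); substituting (-2/3, -5/3) gives ∇g = (0, 0), so (-2/3, -5/3) is indeed a critical point.
The Hessian of g is constant: H = [[8, -2], [-2, 2]].
det(H) = 8·2 − (-2)² = 12.
det(H) > 0 and tr(H) = 10 > 0, so H is positive definite and the point is a local minimum.

local minimum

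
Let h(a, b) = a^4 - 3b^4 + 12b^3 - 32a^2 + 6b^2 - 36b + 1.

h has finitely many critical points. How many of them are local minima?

2

h separates as a function of a plus a function of b, so ∇h=0 decouples.
∂h/∂a = 4a(a - 4)(a + 4) = 0 at a ∈ {-4, 0, 4}; ∂h/∂b = -12(b - 3)(b - 1)(b + 1) = 0 at b ∈ {-1, 1, 3}.
The Hessian is diagonal: diag(h_aa, h_bb). Second derivatives: h_aa(-4)=128, h_aa(0)=-64, h_aa(4)=128; h_bb(-1)=-96, h_bb(1)=48, h_bb(3)=-96.
Local minima occur where both diagonal entries positive: (-4, 1), (4, 1). Count: 2.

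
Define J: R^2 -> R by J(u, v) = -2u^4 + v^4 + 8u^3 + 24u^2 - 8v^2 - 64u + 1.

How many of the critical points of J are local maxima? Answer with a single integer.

2

J separates as a function of u plus a function of v, so ∇J=0 decouples.
∂J/∂u = -8(u - 4)(u - 1)(u + 2) = 0 at u ∈ {-2, 1, 4}; ∂J/∂v = 4v(v - 2)(v + 2) = 0 at v ∈ {-2, 0, 2}.
The Hessian is diagonal: diag(J_uu, J_vv). Second derivatives: J_uu(-2)=-144, J_uu(1)=72, J_uu(4)=-144; J_vv(-2)=32, J_vv(0)=-16, J_vv(2)=32.
Local maxima occur where both diagonal entries negative: (-2, 0), (4, 0). Count: 2.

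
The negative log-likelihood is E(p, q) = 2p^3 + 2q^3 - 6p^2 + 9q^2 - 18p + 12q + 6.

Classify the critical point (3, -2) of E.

saddle point

The mixed partial ∂²E/∂p∂q is 0, so the Hessian at any point is diag(E_pp, E_qq) = diag(12(p - 1), 6(2q + 3)).
At (3, -2): H = diag(24, -6).
The eigenvalues have opposite signs, so H is indefinite: a saddle point.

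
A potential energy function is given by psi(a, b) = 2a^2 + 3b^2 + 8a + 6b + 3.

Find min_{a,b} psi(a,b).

psi(a,b) separates as P(a) + Q(b) + 3, so its minimum is min P + min Q + 3.
P'(a) = 4a + 8 vanishes at a ∈ {-2}; Q'(b) = 6b + 6 vanishes at b ∈ {-1}.
Local minima of P (where P''>0): P(-2)=-8. Local minima of Q: Q(-1)=-3.
So the global minimum of psi is P(-2) + Q(-1) + 3 = -8 − 3 + 3 = -8, attained at (-2, -1).

-8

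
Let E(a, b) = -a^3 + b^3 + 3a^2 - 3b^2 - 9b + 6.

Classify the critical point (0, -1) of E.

The mixed partial ∂²E/∂a∂b is 0, so the Hessian at any point is diag(E_aa, E_bb) = diag(6(-a + 1), 6(b - 1)).
At (0, -1): H = diag(6, -12).
The eigenvalues have opposite signs, so H is indefinite: a saddle point.

saddle point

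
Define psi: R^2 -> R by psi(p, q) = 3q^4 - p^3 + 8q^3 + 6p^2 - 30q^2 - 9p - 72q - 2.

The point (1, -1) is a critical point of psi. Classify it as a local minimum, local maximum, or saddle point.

saddle point

The mixed partial ∂²psi/∂p∂q is 0, so the Hessian at any point is diag(psi_pp, psi_qq) = diag(6(-p + 2), 12(3q^2 + 4q - 5)).
At (1, -1): H = diag(6, -72).
The eigenvalues have opposite signs, so H is indefinite: a saddle point.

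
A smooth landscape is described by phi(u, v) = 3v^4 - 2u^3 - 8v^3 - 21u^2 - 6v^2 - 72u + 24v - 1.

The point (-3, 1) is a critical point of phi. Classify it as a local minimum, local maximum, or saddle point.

local maximum

The mixed partial ∂²phi/∂u∂v is 0, so the Hessian at any point is diag(phi_uu, phi_vv) = diag(-6(2u + 7), 12(3v^2 - 4v - 1)).
At (-3, 1): H = diag(-6, -24).
Both eigenvalues are negative, so H is negative definite: a local maximum.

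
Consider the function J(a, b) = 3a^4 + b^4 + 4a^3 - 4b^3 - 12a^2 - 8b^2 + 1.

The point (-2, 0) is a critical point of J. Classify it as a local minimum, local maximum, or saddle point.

saddle point

The mixed partial ∂²J/∂a∂b is 0, so the Hessian at any point is diag(J_aa, J_bb) = diag(12(3a^2 + 2a - 2), 4(3b^2 - 6b - 4)).
At (-2, 0): H = diag(72, -16).
The eigenvalues have opposite signs, so H is indefinite: a saddle point.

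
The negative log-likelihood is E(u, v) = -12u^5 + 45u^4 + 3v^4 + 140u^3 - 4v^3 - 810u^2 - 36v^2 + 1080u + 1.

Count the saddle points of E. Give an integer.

E separates as a function of u plus a function of v, so ∇E=0 decouples.
∂E/∂u = -60(u - 3)(u - 2)(u - 1)(u + 3) = 0 at u ∈ {-3, 1, 2, 3}; ∂E/∂v = 12v(v - 3)(v + 2) = 0 at v ∈ {-2, 0, 3}.
The Hessian is diagonal: diag(E_uu, E_vv). Second derivatives: E_uu(-3)=7200, E_uu(1)=-480, E_uu(2)=300, E_uu(3)=-720; E_vv(-2)=120, E_vv(0)=-72, E_vv(3)=180.
Saddle points occur where the two diagonal entries have opposite signs: (-3, 0), (1, -2), (1, 3), (2, 0), (3, -2), (3, 3). Count: 6.

6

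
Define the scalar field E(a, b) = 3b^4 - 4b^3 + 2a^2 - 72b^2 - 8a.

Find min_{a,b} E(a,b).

-648

E(a,b) separates as P(a) + Q(b), so its minimum is min P + min Q.
P'(a) = 4a - 8 vanishes at a ∈ {2}; Q'(b) = 12b(b - 4)(b + 3) vanishes at b ∈ {-3, 0, 4}.
Local minima of P (where P''>0): P(2)=-8. Local minima of Q: Q(-3)=-297, Q(4)=-640.
So the global minimum of E is P(2) + Q(4) = -8 − 640 = -648, attained at (2, 4).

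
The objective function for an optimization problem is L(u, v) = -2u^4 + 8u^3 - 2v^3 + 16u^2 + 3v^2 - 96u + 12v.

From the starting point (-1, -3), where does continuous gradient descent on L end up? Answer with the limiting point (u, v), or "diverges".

(2, -1)

L is separable, so gradient descent decouples: u follows -∂L/∂u, v follows -∂L/∂v.
∂L/∂u = -8(u - 3)(u - 2)(u + 2); at u=-1 this is -96, so u increases.
∂L/∂v = -6(v - 2)(v + 1); at v=-3 this is -60, so v increases.
u converges to its nearest critical value 2 (a local min of the u-part); v converges to -1. The iterate converges to (2, -1).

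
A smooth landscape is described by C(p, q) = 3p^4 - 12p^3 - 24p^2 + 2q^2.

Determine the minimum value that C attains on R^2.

C(p,q) separates as A(p) + B(q), so its minimum is min A + min B.
A'(p) = 12p(p - 4)(p + 1) vanishes at p ∈ {-1, 0, 4}; B'(q) = 4q vanishes at q ∈ {0}.
Local minima of A (where A''>0): A(-1)=-9, A(4)=-384. Local minima of B: B(0)=0.
So the global minimum of C is A(4) + B(0) = -384 + 0 = -384, attained at (4, 0).

-384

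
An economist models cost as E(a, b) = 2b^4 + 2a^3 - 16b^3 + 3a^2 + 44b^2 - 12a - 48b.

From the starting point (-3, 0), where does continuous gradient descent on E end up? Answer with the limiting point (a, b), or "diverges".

E is separable, so gradient descent decouples: a follows -∂E/∂a, b follows -∂E/∂b.
∂E/∂a = 6(a - 1)(a + 2); at a=-3 this is 24, so a decreases.
∂E/∂b = 8(b - 3)(b - 2)(b - 1); at b=0 this is -48, so b increases.
The a-coordinate has no critical point in that direction and runs off to infinity.

diverges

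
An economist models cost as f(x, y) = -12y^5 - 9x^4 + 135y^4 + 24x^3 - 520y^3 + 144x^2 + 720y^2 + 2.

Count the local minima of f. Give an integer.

f separates as a function of x plus a function of y, so ∇f=0 decouples.
∂f/∂x = -36x(x - 4)(x + 2) = 0 at x ∈ {-2, 0, 4}; ∂f/∂y = -60y(y - 4)(y - 3)(y - 2) = 0 at y ∈ {0, 2, 3, 4}.
The Hessian is diagonal: diag(f_xx, f_yy). Second derivatives: f_xx(-2)=-432, f_xx(0)=288, f_xx(4)=-864; f_yy(0)=1440, f_yy(2)=-240, f_yy(3)=180, f_yy(4)=-480.
Local minima occur where both diagonal entries positive: (0, 0), (0, 3). Count: 2.

2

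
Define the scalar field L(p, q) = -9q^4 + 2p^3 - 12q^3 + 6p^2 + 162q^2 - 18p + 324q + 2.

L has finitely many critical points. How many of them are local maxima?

L separates as a function of p plus a function of q, so ∇L=0 decouples.
∂L/∂p = 6(p - 1)(p + 3) = 0 at p ∈ {-3, 1}; ∂L/∂q = -36(q - 3)(q + 1)(q + 3) = 0 at q ∈ {-3, -1, 3}.
The Hessian is diagonal: diag(L_pp, L_qq). Second derivatives: L_pp(-3)=-24, L_pp(1)=24; L_qq(-3)=-432, L_qq(-1)=288, L_qq(3)=-864.
Local maxima occur where both diagonal entries negative: (-3, -3), (-3, 3). Count: 2.

2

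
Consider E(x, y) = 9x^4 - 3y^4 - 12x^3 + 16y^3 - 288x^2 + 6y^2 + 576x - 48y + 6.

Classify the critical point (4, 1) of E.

The mixed partial ∂²E/∂x∂y is 0, so the Hessian at any point is diag(E_xx, E_yy) = diag(36(3x^2 - 2x - 16), 12(-3y^2 + 8y + 1)).
At (4, 1): H = diag(864, 72).
Both eigenvalues are positive, so H is positive definite: a local minimum.

local minimum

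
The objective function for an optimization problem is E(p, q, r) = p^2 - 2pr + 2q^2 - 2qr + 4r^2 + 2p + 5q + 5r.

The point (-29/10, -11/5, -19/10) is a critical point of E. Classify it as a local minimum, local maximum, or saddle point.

local minimum

The Hessian is constant: H = [[2, 0, -2], [0, 4, -2], [-2, -2, 8]].
Leading principal minors: Δ₁ = 2, Δ₂ = 8, Δ₃ = 40.
All leading minors are positive, so H is positive definite: a local minimum.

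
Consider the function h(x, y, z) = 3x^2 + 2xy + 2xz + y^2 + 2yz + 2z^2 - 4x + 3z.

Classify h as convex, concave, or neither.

h is quadratic, so its Hessian is the constant matrix H = [[6, 2, 2], [2, 2, 2], [2, 2, 4]].
Leading principal minors: 6, 8, 16.
All positive ⇒ H ≻ 0 ⇒ convex.

convex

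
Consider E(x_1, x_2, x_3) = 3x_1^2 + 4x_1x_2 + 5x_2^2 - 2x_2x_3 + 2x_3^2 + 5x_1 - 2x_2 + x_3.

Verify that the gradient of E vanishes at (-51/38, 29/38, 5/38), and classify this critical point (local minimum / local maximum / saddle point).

∇E = (6x_1 + 4x_2 + 5, 4x_1 + 10x_2 - 2x_3 - 2, -2x_2 + 4x_3 + 1); substituting (-51/38, 29/38, 5/38) gives ∇E = (0, 0, 0), so (-51/38, 29/38, 5/38) is indeed a critical point.
The Hessian is constant: H = [[6, 4, 0], [4, 10, -2], [0, -2, 4]].
Leading principal minors: Δ₁ = 6, Δ₂ = 44, Δ₃ = 152.
All leading minors are positive, so H is positive definite: a local minimum.

local minimum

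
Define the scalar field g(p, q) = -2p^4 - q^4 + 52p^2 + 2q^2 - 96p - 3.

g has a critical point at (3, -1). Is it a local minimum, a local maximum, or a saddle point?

The mixed partial ∂²g/∂p∂q is 0, so the Hessian at any point is diag(g_pp, g_qq) = diag(8(-3p^2 + 13), 4(-3q^2 + 1)).
At (3, -1): H = diag(-112, -8).
Both eigenvalues are negative, so H is negative definite: a local maximum.

local maximum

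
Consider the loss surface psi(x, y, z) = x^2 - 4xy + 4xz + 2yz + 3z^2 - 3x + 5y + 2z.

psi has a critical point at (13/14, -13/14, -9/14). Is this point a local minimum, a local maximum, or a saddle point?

The Hessian is constant: H = [[2, -4, 4], [-4, 0, 2], [4, 2, 6]].
Leading principal minors: Δ₁ = 2, Δ₂ = -16, Δ₃ = -168.
The minors fit neither the all-positive nor the alternating-sign pattern, so H is indefinite: a saddle point.

saddle point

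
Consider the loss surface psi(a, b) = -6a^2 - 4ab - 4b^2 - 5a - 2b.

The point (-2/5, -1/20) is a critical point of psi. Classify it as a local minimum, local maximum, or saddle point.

local maximum

The Hessian of psi is constant: H = [[-12, -4], [-4, -8]].
det(H) = (-12)·(-8) − (-4)² = 80.
det(H) > 0 and tr(H) = -20 < 0, so H is negative definite and the point is a local maximum.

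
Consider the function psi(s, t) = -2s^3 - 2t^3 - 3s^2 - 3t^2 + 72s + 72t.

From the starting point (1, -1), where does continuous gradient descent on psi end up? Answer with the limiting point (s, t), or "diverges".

psi is separable, so gradient descent decouples: s follows -∂psi/∂s, t follows -∂psi/∂t.
∂psi/∂s = -6(s - 3)(s + 4); at s=1 this is 60, so s decreases.
∂psi/∂t = -6(t - 3)(t + 4); at t=-1 this is 72, so t decreases.
s converges to its nearest critical value -4 (a local min of the s-part); t converges to -4. The iterate converges to (-4, -4).

(-4, -4)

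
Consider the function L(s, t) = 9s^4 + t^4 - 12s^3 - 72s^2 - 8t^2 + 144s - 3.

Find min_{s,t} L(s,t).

-355

L(s,t) separates as P(s) + Q(t) − 3, so its minimum is min P + min Q − 3.
P'(s) = 36(s - 2)(s - 1)(s + 2) vanishes at s ∈ {-2, 1, 2}; Q'(t) = 4t(t - 2)(t + 2) vanishes at t ∈ {-2, 0, 2}.
Local minima of P (where P''>0): P(-2)=-336, P(2)=48. Local minima of Q: Q(-2)=-16, Q(2)=-16.
So the global minimum of L is P(-2) + Q(-2) − 3 = -336 − 16 − 3 = -355, attained at (-2, -2).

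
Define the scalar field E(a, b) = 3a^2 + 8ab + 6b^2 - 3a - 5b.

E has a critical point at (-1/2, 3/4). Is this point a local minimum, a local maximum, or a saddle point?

local minimum

The Hessian of E is constant: H = [[6, 8], [8, 12]].
det(H) = 6·12 − 8² = 8.
det(H) > 0 and tr(H) = 18 > 0, so H is positive definite and the point is a local minimum.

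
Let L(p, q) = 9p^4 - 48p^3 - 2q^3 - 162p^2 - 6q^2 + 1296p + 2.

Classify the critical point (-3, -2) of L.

local minimum

The mixed partial ∂²L/∂p∂q is 0, so the Hessian at any point is diag(L_pp, L_qq) = diag(36(3p^2 - 8p - 9), -12(q + 1)).
At (-3, -2): H = diag(1512, 12).
Both eigenvalues are positive, so H is positive definite: a local minimum.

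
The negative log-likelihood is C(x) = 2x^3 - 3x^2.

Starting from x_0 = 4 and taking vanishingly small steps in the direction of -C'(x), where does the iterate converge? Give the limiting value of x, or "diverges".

C'(x) = 6x(x - 1), so C'(4) = 72.
Gradient descent moves in the -C' direction, i.e. x is decreasing.
The nearest critical point in that direction is x = 1, where C'' = 6 > 0 (a local minimum). The iterate converges there.

1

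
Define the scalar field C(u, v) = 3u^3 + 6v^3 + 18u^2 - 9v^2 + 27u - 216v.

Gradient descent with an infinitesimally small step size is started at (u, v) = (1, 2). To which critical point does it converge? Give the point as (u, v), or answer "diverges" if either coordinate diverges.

(-1, 4)

C is separable, so gradient descent decouples: u follows -∂C/∂u, v follows -∂C/∂v.
∂C/∂u = 9(u + 1)(u + 3); at u=1 this is 72, so u decreases.
∂C/∂v = 18(v - 4)(v + 3); at v=2 this is -180, so v increases.
u converges to its nearest critical value -1 (a local min of the u-part); v converges to 4. The iterate converges to (-1, 4).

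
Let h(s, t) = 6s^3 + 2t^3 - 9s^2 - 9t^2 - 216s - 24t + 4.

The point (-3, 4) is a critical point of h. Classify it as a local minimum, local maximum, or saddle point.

saddle point

The mixed partial ∂²h/∂s∂t is 0, so the Hessian at any point is diag(h_ss, h_tt) = diag(18(2s - 1), 6(2t - 3)).
At (-3, 4): H = diag(-126, 30).
The eigenvalues have opposite signs, so H is indefinite: a saddle point.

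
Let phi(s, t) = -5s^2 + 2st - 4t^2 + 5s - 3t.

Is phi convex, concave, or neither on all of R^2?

concave

phi is quadratic, so its Hessian is the constant matrix H = [[-10, 2], [2, -8]].
det(H) = 76, tr(H) = -18.
det(H) > 0 and tr(H) < 0, so H is negative definite everywhere: concave.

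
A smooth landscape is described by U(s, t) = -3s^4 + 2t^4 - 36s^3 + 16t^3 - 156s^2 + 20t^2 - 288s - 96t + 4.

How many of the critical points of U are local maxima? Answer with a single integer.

2

U separates as a function of s plus a function of t, so ∇U=0 decouples.
∂U/∂s = -12(s + 2)(s + 3)(s + 4) = 0 at s ∈ {-4, -3, -2}; ∂U/∂t = 8(t - 1)(t + 3)(t + 4) = 0 at t ∈ {-4, -3, 1}.
The Hessian is diagonal: diag(U_ss, U_tt). Second derivatives: U_ss(-4)=-24, U_ss(-3)=12, U_ss(-2)=-24; U_tt(-4)=40, U_tt(-3)=-32, U_tt(1)=160.
Local maxima occur where both diagonal entries negative: (-4, -3), (-2, -3). Count: 2.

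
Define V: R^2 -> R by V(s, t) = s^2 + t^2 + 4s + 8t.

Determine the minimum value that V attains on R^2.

-20

V(s,t) separates as P(s) + Q(t), so its minimum is min P + min Q.
P'(s) = 2s + 4 vanishes at s ∈ {-2}; Q'(t) = 2(t + 4) vanishes at t ∈ {-4}.
Local minima of P (where P''>0): P(-2)=-4. Local minima of Q: Q(-4)=-16.
So the global minimum of V is P(-2) + Q(-4) = -4 − 16 = -20, attained at (-2, -4).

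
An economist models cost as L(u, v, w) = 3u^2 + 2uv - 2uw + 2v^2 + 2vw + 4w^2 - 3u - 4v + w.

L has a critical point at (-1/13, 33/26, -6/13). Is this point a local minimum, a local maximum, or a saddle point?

The Hessian is constant: H = [[6, 2, -2], [2, 4, 2], [-2, 2, 8]].
Leading principal minors: Δ₁ = 6, Δ₂ = 20, Δ₃ = 104.
All leading minors are positive, so H is positive definite: a local minimum.

local minimum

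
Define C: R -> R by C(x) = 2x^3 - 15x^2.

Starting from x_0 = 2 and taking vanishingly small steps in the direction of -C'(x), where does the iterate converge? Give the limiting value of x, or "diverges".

5

C'(x) = 6x(x - 5), so C'(2) = -36.
Gradient descent moves in the -C' direction, i.e. x is increasing.
The nearest critical point in that direction is x = 5, where C'' = 30 > 0 (a local minimum). The iterate converges there.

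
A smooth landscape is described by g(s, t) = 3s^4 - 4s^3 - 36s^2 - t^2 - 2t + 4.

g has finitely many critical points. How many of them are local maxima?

1

g separates as a function of s plus a function of t, so ∇g=0 decouples.
∂g/∂s = 12s(s - 3)(s + 2) = 0 at s ∈ {-2, 0, 3}; ∂g/∂t = -2(t + 1) = 0 at t ∈ {-1}.
The Hessian is diagonal: diag(g_ss, g_tt). Second derivatives: g_ss(-2)=120, g_ss(0)=-72, g_ss(3)=180; g_tt(-1)=-2.
Local maxima occur where both diagonal entries negative: (0, -1). Count: 1.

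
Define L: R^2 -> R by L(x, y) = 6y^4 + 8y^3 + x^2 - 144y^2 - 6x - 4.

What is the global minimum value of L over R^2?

-1293

L(x,y) separates as P(x) + Q(y) − 4, so its minimum is min P + min Q − 4.
P'(x) = 2x - 6 vanishes at x ∈ {3}; Q'(y) = 24y(y - 3)(y + 4) vanishes at y ∈ {-4, 0, 3}.
Local minima of P (where P''>0): P(3)=-9. Local minima of Q: Q(-4)=-1280, Q(3)=-594.
So the global minimum of L is P(3) + Q(-4) − 4 = -9 − 1280 − 4 = -1293, attained at (3, -4).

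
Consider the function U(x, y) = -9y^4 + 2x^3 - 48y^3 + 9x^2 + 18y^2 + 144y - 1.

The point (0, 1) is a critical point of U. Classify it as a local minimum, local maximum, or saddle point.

The mixed partial ∂²U/∂x∂y is 0, so the Hessian at any point is diag(U_xx, U_yy) = diag(6(2x + 3), 36(-3y^2 - 8y + 1)).
At (0, 1): H = diag(18, -360).
The eigenvalues have opposite signs, so H is indefinite: a saddle point.

saddle point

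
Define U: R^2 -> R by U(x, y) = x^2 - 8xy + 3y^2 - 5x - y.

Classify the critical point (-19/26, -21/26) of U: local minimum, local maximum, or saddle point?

The Hessian of U is constant: H = [[2, -8], [-8, 6]].
det(H) = 2·6 − (-8)² = -52.
Since det(H) < 0, H is indefinite and the critical point is a saddle point.

saddle point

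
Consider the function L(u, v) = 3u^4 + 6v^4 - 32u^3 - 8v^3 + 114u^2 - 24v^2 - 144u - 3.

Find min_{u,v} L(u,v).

L(u,v) separates as P(u) + Q(v) − 3, so its minimum is min P + min Q − 3.
P'(u) = 12(u - 4)(u - 3)(u - 1) vanishes at u ∈ {1, 3, 4}; Q'(v) = 24v(v - 2)(v + 1) vanishes at v ∈ {-1, 0, 2}.
Local minima of P (where P''>0): P(1)=-59, P(4)=-32. Local minima of Q: Q(-1)=-10, Q(2)=-64.
So the global minimum of L is P(1) + Q(2) − 3 = -59 − 64 − 3 = -126, attained at (1, 2).

-126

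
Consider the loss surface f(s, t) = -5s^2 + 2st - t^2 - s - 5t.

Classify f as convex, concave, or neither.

f is quadratic, so its Hessian is the constant matrix H = [[-10, 2], [2, -2]].
det(H) = 16, tr(H) = -12.
det(H) > 0 and tr(H) < 0, so H is negative definite everywhere: concave.

concave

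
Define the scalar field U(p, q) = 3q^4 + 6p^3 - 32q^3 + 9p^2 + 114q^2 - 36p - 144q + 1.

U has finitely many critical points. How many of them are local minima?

U separates as a function of p plus a function of q, so ∇U=0 decouples.
∂U/∂p = 18(p - 1)(p + 2) = 0 at p ∈ {-2, 1}; ∂U/∂q = 12(q - 4)(q - 3)(q - 1) = 0 at q ∈ {1, 3, 4}.
The Hessian is diagonal: diag(U_pp, U_qq). Second derivatives: U_pp(-2)=-54, U_pp(1)=54; U_qq(1)=72, U_qq(3)=-24, U_qq(4)=36.
Local minima occur where both diagonal entries positive: (1, 1), (1, 4). Count: 2.

2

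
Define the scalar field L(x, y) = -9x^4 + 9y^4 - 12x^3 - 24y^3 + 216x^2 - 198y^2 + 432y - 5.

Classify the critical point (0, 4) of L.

The mixed partial ∂²L/∂x∂y is 0, so the Hessian at any point is diag(L_xx, L_yy) = diag(36(-3x^2 - 2x + 12), 36(3y^2 - 4y - 11)).
At (0, 4): H = diag(432, 756).
Both eigenvalues are positive, so H is positive definite: a local minimum.

local minimum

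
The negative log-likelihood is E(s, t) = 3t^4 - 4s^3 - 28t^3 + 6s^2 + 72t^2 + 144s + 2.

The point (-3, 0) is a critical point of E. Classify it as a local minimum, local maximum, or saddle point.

The mixed partial ∂²E/∂s∂t is 0, so the Hessian at any point is diag(E_ss, E_tt) = diag(12(-2s + 1), 12(3t^2 - 14t + 12)).
At (-3, 0): H = diag(84, 144).
Both eigenvalues are positive, so H is positive definite: a local minimum.

local minimum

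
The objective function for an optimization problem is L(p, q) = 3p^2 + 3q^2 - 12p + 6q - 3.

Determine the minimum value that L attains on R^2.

-18

L(p,q) separates as A(p) + B(q) − 3, so its minimum is min A + min B − 3.
A'(p) = 6p - 12 vanishes at p ∈ {2}; B'(q) = 6q + 6 vanishes at q ∈ {-1}.
Local minima of A (where A''>0): A(2)=-12. Local minima of B: B(-1)=-3.
So the global minimum of L is A(2) + B(-1) − 3 = -12 − 3 − 3 = -18, attained at (2, -1).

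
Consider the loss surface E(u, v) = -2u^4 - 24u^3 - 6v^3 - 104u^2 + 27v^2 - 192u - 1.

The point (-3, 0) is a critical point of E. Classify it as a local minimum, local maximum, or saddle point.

local minimum

The mixed partial ∂²E/∂u∂v is 0, so the Hessian at any point is diag(E_uu, E_vv) = diag(-8(3u^2 + 18u + 26), 18(-2v + 3)).
At (-3, 0): H = diag(8, 54).
Both eigenvalues are positive, so H is positive definite: a local minimum.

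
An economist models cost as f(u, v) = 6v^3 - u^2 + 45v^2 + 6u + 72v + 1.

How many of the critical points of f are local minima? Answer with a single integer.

0

f separates as a function of u plus a function of v, so ∇f=0 decouples.
∂f/∂u = -2(u - 3) = 0 at u ∈ {3}; ∂f/∂v = 18(v + 1)(v + 4) = 0 at v ∈ {-4, -1}.
The Hessian is diagonal: diag(f_uu, f_vv). Second derivatives: f_uu(3)=-2; f_vv(-4)=-54, f_vv(-1)=54.
Local minima occur where both diagonal entries positive: none. Count: 0.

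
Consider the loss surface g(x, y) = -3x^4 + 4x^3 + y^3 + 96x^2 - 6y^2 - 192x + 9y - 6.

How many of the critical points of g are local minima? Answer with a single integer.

g separates as a function of x plus a function of y, so ∇g=0 decouples.
∂g/∂x = -12(x - 4)(x - 1)(x + 4) = 0 at x ∈ {-4, 1, 4}; ∂g/∂y = 3(y - 3)(y - 1) = 0 at y ∈ {1, 3}.
The Hessian is diagonal: diag(g_xx, g_yy). Second derivatives: g_xx(-4)=-480, g_xx(1)=180, g_xx(4)=-288; g_yy(1)=-6, g_yy(3)=6.
Local minima occur where both diagonal entries positive: (1, 3). Count: 1.

1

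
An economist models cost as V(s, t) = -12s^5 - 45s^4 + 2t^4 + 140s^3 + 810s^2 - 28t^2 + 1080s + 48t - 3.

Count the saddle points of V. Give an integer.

6

V separates as a function of s plus a function of t, so ∇V=0 decouples.
∂V/∂s = -60(s - 3)(s + 1)(s + 2)(s + 3) = 0 at s ∈ {-3, -2, -1, 3}; ∂V/∂t = 8(t - 2)(t - 1)(t + 3) = 0 at t ∈ {-3, 1, 2}.
The Hessian is diagonal: diag(V_ss, V_tt). Second derivatives: V_ss(-3)=720, V_ss(-2)=-300, V_ss(-1)=480, V_ss(3)=-7200; V_tt(-3)=160, V_tt(1)=-32, V_tt(2)=40.
Saddle points occur where the two diagonal entries have opposite signs: (-3, 1), (-2, -3), (-2, 2), (-1, 1), (3, -3), (3, 2). Count: 6.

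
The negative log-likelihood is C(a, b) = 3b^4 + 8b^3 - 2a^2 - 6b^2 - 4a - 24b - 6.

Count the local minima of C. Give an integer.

C separates as a function of a plus a function of b, so ∇C=0 decouples.
∂C/∂a = -4(a + 1) = 0 at a ∈ {-1}; ∂C/∂b = 12(b - 1)(b + 1)(b + 2) = 0 at b ∈ {-2, -1, 1}.
The Hessian is diagonal: diag(C_aa, C_bb). Second derivatives: C_aa(-1)=-4; C_bb(-2)=36, C_bb(-1)=-24, C_bb(1)=72.
Local minima occur where both diagonal entries positive: none. Count: 0.

0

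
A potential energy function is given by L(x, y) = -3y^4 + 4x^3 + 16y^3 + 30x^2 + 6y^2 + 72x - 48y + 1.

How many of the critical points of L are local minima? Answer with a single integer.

1

L separates as a function of x plus a function of y, so ∇L=0 decouples.
∂L/∂x = 12(x + 2)(x + 3) = 0 at x ∈ {-3, -2}; ∂L/∂y = -12(y - 4)(y - 1)(y + 1) = 0 at y ∈ {-1, 1, 4}.
The Hessian is diagonal: diag(L_xx, L_yy). Second derivatives: L_xx(-3)=-12, L_xx(-2)=12; L_yy(-1)=-120, L_yy(1)=72, L_yy(4)=-180.
Local minima occur where both diagonal entries positive: (-2, 1). Count: 1.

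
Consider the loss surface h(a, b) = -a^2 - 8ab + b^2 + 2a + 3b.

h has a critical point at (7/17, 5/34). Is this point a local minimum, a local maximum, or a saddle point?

The Hessian of h is constant: H = [[-2, -8], [-8, 2]].
det(H) = (-2)·2 − (-8)² = -68.
Since det(H) < 0, H is indefinite and the critical point is a saddle point.

saddle point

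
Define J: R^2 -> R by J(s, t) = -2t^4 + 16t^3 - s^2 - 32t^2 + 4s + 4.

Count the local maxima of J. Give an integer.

2

J separates as a function of s plus a function of t, so ∇J=0 decouples.
∂J/∂s = -2(s - 2) = 0 at s ∈ {2}; ∂J/∂t = -8t(t - 4)(t - 2) = 0 at t ∈ {0, 2, 4}.
The Hessian is diagonal: diag(J_ss, J_tt). Second derivatives: J_ss(2)=-2; J_tt(0)=-64, J_tt(2)=32, J_tt(4)=-64.
Local maxima occur where both diagonal entries negative: (2, 0), (2, 4). Count: 2.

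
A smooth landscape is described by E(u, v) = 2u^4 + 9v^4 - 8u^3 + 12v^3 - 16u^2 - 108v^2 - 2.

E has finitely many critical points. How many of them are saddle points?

E separates as a function of u plus a function of v, so ∇E=0 decouples.
∂E/∂u = 8u(u - 4)(u + 1) = 0 at u ∈ {-1, 0, 4}; ∂E/∂v = 36v(v - 2)(v + 3) = 0 at v ∈ {-3, 0, 2}.
The Hessian is diagonal: diag(E_uu, E_vv). Second derivatives: E_uu(-1)=40, E_uu(0)=-32, E_uu(4)=160; E_vv(-3)=540, E_vv(0)=-216, E_vv(2)=360.
Saddle points occur where the two diagonal entries have opposite signs: (-1, 0), (0, -3), (0, 2), (4, 0). Count: 4.

4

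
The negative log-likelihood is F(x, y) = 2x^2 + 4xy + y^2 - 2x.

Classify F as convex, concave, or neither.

neither

F is quadratic, so its Hessian is the constant matrix H = [[4, 4], [4, 2]].
det(H) = -8, tr(H) = 6.
det(H) < 0, so H is indefinite: neither convex nor concave.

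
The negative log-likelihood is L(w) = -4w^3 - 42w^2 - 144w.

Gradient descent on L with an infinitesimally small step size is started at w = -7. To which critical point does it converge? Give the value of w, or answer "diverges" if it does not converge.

L'(w) = -12(w + 3)(w + 4), so L'(-7) = -144.
Gradient descent moves in the -L' direction, i.e. w is increasing.
The nearest critical point in that direction is w = -4, where L'' = 12 > 0 (a local minimum). The iterate converges there.

-4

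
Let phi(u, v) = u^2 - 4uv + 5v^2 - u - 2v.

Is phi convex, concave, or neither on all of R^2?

phi is quadratic, so its Hessian is the constant matrix H = [[2, -4], [-4, 10]].
det(H) = 4, tr(H) = 12.
det(H) > 0 and tr(H) > 0, so H is positive definite everywhere: convex.

convex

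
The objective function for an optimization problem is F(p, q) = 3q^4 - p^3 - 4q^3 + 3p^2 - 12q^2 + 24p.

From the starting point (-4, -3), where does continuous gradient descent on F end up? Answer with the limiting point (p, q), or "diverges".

F is separable, so gradient descent decouples: p follows -∂F/∂p, q follows -∂F/∂q.
∂F/∂p = -3(p - 4)(p + 2); at p=-4 this is -48, so p increases.
∂F/∂q = 12q(q - 2)(q + 1); at q=-3 this is -360, so q increases.
p converges to its nearest critical value -2 (a local min of the p-part); q converges to -1. The iterate converges to (-2, -1).

(-2, -1)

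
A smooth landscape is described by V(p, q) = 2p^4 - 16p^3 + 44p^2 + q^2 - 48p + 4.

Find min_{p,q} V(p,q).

-14

V(p,q) separates as A(p) + B(q) + 4, so its minimum is min A + min B + 4.
A'(p) = 8(p - 3)(p - 2)(p - 1) vanishes at p ∈ {1, 2, 3}; B'(q) = 2q vanishes at q ∈ {0}.
Local minima of A (where A''>0): A(1)=-18, A(3)=-18. Local minima of B: B(0)=0.
So the global minimum of V is A(1) + B(0) + 4 = -18 + 0 + 4 = -14, attained at (1, 0).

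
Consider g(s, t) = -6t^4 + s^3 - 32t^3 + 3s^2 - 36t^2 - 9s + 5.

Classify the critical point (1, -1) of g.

The mixed partial ∂²g/∂s∂t is 0, so the Hessian at any point is diag(g_ss, g_tt) = diag(6(s + 1), -24(3t^2 + 8t + 3)).
At (1, -1): H = diag(12, 48).
Both eigenvalues are positive, so H is positive definite: a local minimum.

local minimum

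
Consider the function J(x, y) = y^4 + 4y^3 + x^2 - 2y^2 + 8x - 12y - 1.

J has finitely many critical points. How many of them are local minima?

2

J separates as a function of x plus a function of y, so ∇J=0 decouples.
∂J/∂x = 2(x + 4) = 0 at x ∈ {-4}; ∂J/∂y = 4(y - 1)(y + 1)(y + 3) = 0 at y ∈ {-3, -1, 1}.
The Hessian is diagonal: diag(J_xx, J_yy). Second derivatives: J_xx(-4)=2; J_yy(-3)=32, J_yy(-1)=-16, J_yy(1)=32.
Local minima occur where both diagonal entries positive: (-4, -3), (-4, 1). Count: 2.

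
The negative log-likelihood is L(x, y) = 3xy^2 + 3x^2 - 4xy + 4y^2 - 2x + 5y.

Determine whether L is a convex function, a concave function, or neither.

neither

The term 3xy^2 is cubic, so the Hessian is not constant.
∂²L/∂y² = 6x + 8, which takes both signs as x varies (negative for sufficiently negative x). A diagonal entry of the Hessian changing sign means the Hessian is neither positive- nor negative-semidefinite on all of R^2.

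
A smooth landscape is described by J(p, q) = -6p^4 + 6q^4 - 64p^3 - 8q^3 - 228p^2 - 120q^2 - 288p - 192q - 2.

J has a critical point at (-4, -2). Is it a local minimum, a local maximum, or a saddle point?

The mixed partial ∂²J/∂p∂q is 0, so the Hessian at any point is diag(J_pp, J_qq) = diag(-24(3p^2 + 16p + 19), 24(3q^2 - 2q - 10)).
At (-4, -2): H = diag(-72, 144).
The eigenvalues have opposite signs, so H is indefinite: a saddle point.

saddle point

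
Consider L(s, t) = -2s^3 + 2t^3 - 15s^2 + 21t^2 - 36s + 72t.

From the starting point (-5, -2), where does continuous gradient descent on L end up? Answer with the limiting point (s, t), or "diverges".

L is separable, so gradient descent decouples: s follows -∂L/∂s, t follows -∂L/∂t.
∂L/∂s = -6(s + 2)(s + 3); at s=-5 this is -36, so s increases.
∂L/∂t = 6(t + 3)(t + 4); at t=-2 this is 12, so t decreases.
s converges to its nearest critical value -3 (a local min of the s-part); t converges to -3. The iterate converges to (-3, -3).

(-3, -3)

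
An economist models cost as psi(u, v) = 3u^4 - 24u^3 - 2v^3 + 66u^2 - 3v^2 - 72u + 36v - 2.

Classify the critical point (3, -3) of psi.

local minimum

The mixed partial ∂²psi/∂u∂v is 0, so the Hessian at any point is diag(psi_uu, psi_vv) = diag(12(3u^2 - 12u + 11), -6(2v + 1)).
At (3, -3): H = diag(24, 30).
Both eigenvalues are positive, so H is positive definite: a local minimum.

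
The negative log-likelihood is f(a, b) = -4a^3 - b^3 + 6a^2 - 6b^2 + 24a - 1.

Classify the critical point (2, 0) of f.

The mixed partial ∂²f/∂a∂b is 0, so the Hessian at any point is diag(f_aa, f_bb) = diag(12(-2a + 1), -6(b + 2)).
At (2, 0): H = diag(-36, -12).
Both eigenvalues are negative, so H is negative definite: a local maximum.

local maximum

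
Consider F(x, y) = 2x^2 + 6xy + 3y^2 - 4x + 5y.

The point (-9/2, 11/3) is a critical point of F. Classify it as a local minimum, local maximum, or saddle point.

saddle point

The Hessian of F is constant: H = [[4, 6], [6, 6]].
det(H) = 4·6 − 6² = -12.
Since det(H) < 0, H is indefinite and the critical point is a saddle point.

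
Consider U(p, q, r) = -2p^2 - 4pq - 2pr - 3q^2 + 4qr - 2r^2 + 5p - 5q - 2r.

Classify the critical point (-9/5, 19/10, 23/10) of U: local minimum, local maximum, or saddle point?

The Hessian is constant: H = [[-4, -4, -2], [-4, -6, 4], [-2, 4, -4]].
Leading principal minors: Δ₁ = -4, Δ₂ = 8, Δ₃ = 120.
The minors fit neither the all-positive nor the alternating-sign pattern, so H is indefinite: a saddle point.

saddle point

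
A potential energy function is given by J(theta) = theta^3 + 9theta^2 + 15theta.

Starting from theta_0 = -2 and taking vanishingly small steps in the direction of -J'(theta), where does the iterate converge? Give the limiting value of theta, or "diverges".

J'(theta) = 3(theta + 1)(theta + 5), so J'(-2) = -9.
Gradient descent moves in the -J' direction, i.e. theta is increasing.
The nearest critical point in that direction is theta = -1, where J'' = 12 > 0 (a local minimum). The iterate converges there.

-1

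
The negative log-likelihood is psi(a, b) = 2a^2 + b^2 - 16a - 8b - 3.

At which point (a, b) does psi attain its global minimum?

psi(a,b) separates as P(a) + Q(b) − 3, so its minimum is min P + min Q − 3.
P'(a) = 4a - 16 vanishes at a ∈ {4}; Q'(b) = 2b - 8 vanishes at b ∈ {4}.
Local minima of P (where P''>0): P(4)=-32. Local minima of Q: Q(4)=-16.
So the global minimum of psi is P(4) + Q(4) − 3 = -32 − 16 − 3 = -51, attained at (4, 4).

(4, 4)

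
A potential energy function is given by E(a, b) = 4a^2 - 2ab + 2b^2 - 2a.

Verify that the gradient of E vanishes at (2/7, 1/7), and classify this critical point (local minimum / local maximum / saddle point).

∇E = (8a - 2b - 2, -2a + 4b); substituting (2/7, 1/7) gives ∇E = (0, 0), so (2/7, 1/7) is indeed a critical point.
The Hessian of E is constant: H = [[8, -2], [-2, 4]].
det(H) = 8·4 − (-2)² = 28.
det(H) > 0 and tr(H) = 12 > 0, so H is positive definite and the point is a local minimum.

local minimum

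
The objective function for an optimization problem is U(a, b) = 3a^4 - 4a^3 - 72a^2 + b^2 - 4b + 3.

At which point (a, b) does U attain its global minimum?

U(a,b) separates as P(a) + Q(b) + 3, so its minimum is min P + min Q + 3.
P'(a) = 12a(a - 4)(a + 3) vanishes at a ∈ {-3, 0, 4}; Q'(b) = 2b - 4 vanishes at b ∈ {2}.
Local minima of P (where P''>0): P(-3)=-297, P(4)=-640. Local minima of Q: Q(2)=-4.
So the global minimum of U is P(4) + Q(2) + 3 = -640 − 4 + 3 = -641, attained at (4, 2).

(4, 2)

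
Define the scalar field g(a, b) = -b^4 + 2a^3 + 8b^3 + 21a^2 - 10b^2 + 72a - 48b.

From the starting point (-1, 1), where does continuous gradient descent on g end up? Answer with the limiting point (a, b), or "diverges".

(-3, 3)

g is separable, so gradient descent decouples: a follows -∂g/∂a, b follows -∂g/∂b.
∂g/∂a = 6(a + 3)(a + 4); at a=-1 this is 36, so a decreases.
∂g/∂b = -4(b - 4)(b - 3)(b + 1); at b=1 this is -48, so b increases.
a converges to its nearest critical value -3 (a local min of the a-part); b converges to 3. The iterate converges to (-3, 3).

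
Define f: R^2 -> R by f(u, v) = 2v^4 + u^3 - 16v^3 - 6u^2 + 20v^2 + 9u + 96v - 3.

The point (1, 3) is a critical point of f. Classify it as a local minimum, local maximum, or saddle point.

The mixed partial ∂²f/∂u∂v is 0, so the Hessian at any point is diag(f_uu, f_vv) = diag(6(u - 2), 8(3v^2 - 12v + 5)).
At (1, 3): H = diag(-6, -32).
Both eigenvalues are negative, so H is negative definite: a local maximum.

local maximum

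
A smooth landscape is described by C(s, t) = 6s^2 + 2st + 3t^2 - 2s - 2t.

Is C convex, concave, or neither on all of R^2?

C is quadratic, so its Hessian is the constant matrix H = [[12, 2], [2, 6]].
det(H) = 68, tr(H) = 18.
det(H) > 0 and tr(H) > 0, so H is positive definite everywhere: convex.

convex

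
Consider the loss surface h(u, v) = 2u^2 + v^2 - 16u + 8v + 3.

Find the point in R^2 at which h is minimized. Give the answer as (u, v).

(4, -4)

h(u,v) separates as P(u) + Q(v) + 3, so its minimum is min P + min Q + 3.
P'(u) = 4u - 16 vanishes at u ∈ {4}; Q'(v) = 2v + 8 vanishes at v ∈ {-4}.
Local minima of P (where P''>0): P(4)=-32. Local minima of Q: Q(-4)=-16.
So the global minimum of h is P(4) + Q(-4) + 3 = -32 − 16 + 3 = -45, attained at (4, -4).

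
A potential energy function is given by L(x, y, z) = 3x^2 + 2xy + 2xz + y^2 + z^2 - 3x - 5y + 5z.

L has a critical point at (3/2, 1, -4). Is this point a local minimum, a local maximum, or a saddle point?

local minimum

The Hessian is constant: H = [[6, 2, 2], [2, 2, 0], [2, 0, 2]].
Leading principal minors: Δ₁ = 6, Δ₂ = 8, Δ₃ = 8.
All leading minors are positive, so H is positive definite: a local minimum.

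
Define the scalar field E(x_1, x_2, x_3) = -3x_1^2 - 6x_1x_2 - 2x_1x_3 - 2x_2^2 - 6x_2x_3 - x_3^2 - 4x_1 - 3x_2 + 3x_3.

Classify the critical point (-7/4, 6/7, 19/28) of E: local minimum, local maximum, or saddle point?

saddle point

The Hessian is constant: H = [[-6, -6, -2], [-6, -4, -6], [-2, -6, -2]].
Leading principal minors: Δ₁ = -6, Δ₂ = -12, Δ₃ = 112.
The minors fit neither the all-positive nor the alternating-sign pattern, so H is indefinite: a saddle point.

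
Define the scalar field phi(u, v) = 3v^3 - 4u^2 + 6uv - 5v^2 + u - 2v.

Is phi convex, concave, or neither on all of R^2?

neither

The term 3v^3 is cubic, so the Hessian is not constant.
∂²phi/∂v² = 18v - 10, which takes both signs as v varies (negative for sufficiently negative v). A diagonal entry of the Hessian changing sign means the Hessian is neither positive- nor negative-semidefinite on all of R^2.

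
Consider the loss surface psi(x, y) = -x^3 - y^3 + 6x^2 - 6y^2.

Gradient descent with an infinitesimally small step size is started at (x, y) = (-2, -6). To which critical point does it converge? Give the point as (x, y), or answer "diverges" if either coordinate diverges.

(0, -4)

psi is separable, so gradient descent decouples: x follows -∂psi/∂x, y follows -∂psi/∂y.
∂psi/∂x = -3x(x - 4); at x=-2 this is -36, so x increases.
∂psi/∂y = -3y(y + 4); at y=-6 this is -36, so y increases.
x converges to its nearest critical value 0 (a local min of the x-part); y converges to -4. The iterate converges to (0, -4).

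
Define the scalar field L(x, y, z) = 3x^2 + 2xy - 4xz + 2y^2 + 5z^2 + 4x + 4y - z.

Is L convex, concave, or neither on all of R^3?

L is quadratic, so its Hessian is the constant matrix H = [[6, 2, -4], [2, 4, 0], [-4, 0, 10]].
Leading principal minors: 6, 20, 136.
All positive ⇒ H ≻ 0 ⇒ convex.

convex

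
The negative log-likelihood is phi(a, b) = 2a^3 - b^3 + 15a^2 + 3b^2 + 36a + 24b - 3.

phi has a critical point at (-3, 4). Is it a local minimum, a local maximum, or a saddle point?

local maximum

The mixed partial ∂²phi/∂a∂b is 0, so the Hessian at any point is diag(phi_aa, phi_bb) = diag(6(2a + 5), 6(-b + 1)).
At (-3, 4): H = diag(-6, -18).
Both eigenvalues are negative, so H is negative definite: a local maximum.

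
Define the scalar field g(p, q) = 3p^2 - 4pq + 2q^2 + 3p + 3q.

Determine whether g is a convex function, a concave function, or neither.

convex

g is quadratic, so its Hessian is the constant matrix H = [[6, -4], [-4, 4]].
det(H) = 8, tr(H) = 10.
det(H) > 0 and tr(H) > 0, so H is positive definite everywhere: convex.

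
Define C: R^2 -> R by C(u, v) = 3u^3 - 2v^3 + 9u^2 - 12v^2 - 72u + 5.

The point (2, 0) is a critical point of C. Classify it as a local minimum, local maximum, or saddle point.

saddle point

The mixed partial ∂²C/∂u∂v is 0, so the Hessian at any point is diag(C_uu, C_vv) = diag(18(u + 1), -12(v + 2)).
At (2, 0): H = diag(54, -24).
The eigenvalues have opposite signs, so H is indefinite: a saddle point.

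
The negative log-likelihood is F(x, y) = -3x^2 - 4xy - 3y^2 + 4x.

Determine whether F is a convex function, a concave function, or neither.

concave

F is quadratic, so its Hessian is the constant matrix H = [[-6, -4], [-4, -6]].
det(H) = 20, tr(H) = -12.
det(H) > 0 and tr(H) < 0, so H is negative definite everywhere: concave.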